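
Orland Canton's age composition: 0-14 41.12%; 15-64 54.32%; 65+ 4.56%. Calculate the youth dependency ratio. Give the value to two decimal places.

Youth dependency ratio = 41.12 / 54.32 × 100 = 75.70

Youth dependency ratio: 75.70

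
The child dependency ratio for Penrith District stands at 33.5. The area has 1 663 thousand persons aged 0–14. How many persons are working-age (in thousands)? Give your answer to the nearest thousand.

Working-age: 4 964

Youth dependency ratio = youth / working-age × 100
33.5 = 1 663 / W × 100
⇒ 4 964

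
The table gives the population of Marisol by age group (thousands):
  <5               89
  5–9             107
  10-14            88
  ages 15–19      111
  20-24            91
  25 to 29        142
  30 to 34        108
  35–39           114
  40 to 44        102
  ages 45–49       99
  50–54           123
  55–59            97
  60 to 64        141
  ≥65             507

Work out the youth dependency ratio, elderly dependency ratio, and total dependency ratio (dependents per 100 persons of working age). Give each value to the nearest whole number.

Youth dependency ratio: 25
Old-age dependency ratio: 45
Total dependency ratio: 70

0–14: 89 + 107 + 88 = 284
15–64: 111 + 91 + 142 + 108 + 114 + 102 + 99 + 123 + 97 + 141 = 1128
65+: 507
Youth dependency ratio = 284 / 1128 × 100 = 25
Old-age dependency ratio = 507 / 1128 × 100 = 45
Total dependency ratio = (284 + 507) / 1128 × 100 = 791 / 1128 × 100 = 70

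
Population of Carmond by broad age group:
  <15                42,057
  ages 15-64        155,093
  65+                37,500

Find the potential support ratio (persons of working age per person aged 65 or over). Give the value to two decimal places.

Potential support ratio = 155,093 / 37,500 = 4.14

Potential support ratio: 4.14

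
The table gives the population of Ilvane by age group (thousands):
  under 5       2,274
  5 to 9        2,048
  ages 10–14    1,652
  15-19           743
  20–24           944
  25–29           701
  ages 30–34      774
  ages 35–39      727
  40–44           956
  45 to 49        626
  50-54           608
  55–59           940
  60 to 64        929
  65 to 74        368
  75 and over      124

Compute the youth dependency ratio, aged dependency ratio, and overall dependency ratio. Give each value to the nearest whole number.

0–14: 2,274 + 2,048 + 1,652 = 5,974
15–64: 743 + 944 + 701 + 774 + 727 + 956 + 626 + 608 + 940 + 929 = 7,948
65+: 368 + 124 = 492
Youth dependency ratio = 5,974 / 7,948 × 100 = 75
Old-age dependency ratio = 492 / 7,948 × 100 = 6
Total dependency ratio = (5,974 + 492) / 7,948 × 100 = 6,466 / 7,948 × 100 = 81

Youth dependency ratio: 75
Old-age dependency ratio: 6
Total dependency ratio: 81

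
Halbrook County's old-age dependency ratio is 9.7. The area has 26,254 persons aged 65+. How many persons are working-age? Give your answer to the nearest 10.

Old-age dependency ratio = elderly / working-age × 100
9.7 = 26,254 / W × 100
⇒ 270,660

Working-age: 270,660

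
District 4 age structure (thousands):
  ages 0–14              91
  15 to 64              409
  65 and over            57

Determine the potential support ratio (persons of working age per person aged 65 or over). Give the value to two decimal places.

Potential support ratio: 7.18

Potential support ratio = 409 / 57 = 7.18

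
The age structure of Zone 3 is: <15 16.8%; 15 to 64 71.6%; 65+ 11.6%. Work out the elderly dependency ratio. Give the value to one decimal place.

Old-age dependency ratio: 16.2

Old-age dependency ratio = 11.6 / 71.6 × 100 = 16.2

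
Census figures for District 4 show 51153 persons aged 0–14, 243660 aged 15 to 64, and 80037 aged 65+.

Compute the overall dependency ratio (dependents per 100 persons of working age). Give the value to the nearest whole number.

Total dependency ratio = (51153 + 80037) / 243660 × 100 = 131190 / 243660 × 100 = 54

Total dependency ratio: 54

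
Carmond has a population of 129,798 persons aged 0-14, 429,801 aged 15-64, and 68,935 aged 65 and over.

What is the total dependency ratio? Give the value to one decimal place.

Total dependency ratio: 46.2

Total dependency ratio = (129,798 + 68,935) / 429,801 × 100 = 198,733 / 429,801 × 100 = 46.2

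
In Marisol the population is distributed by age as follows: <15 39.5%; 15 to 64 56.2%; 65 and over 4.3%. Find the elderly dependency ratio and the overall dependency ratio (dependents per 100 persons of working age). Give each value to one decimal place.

Old-age dependency ratio: 7.7
Total dependency ratio: 77.9

Old-age dependency ratio = 4.3 / 56.2 × 100 = 7.7
Total dependency ratio = (39.5 + 4.3) / 56.2 × 100 = 43.8 / 56.2 × 100 = 77.9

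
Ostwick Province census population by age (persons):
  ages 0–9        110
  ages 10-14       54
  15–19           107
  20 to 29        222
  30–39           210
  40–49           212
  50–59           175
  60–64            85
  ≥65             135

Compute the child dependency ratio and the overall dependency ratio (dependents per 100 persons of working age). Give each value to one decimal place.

Youth dependency ratio: 16.2
Total dependency ratio: 29.6

0–14: 110 + 54 = 164
15–64: 107 + 222 + 210 + 212 + 175 + 85 = 1,011
65+: 135
Youth dependency ratio = 164 / 1,011 × 100 = 16.2
Total dependency ratio = (164 + 135) / 1,011 × 100 = 299 / 1,011 × 100 = 29.6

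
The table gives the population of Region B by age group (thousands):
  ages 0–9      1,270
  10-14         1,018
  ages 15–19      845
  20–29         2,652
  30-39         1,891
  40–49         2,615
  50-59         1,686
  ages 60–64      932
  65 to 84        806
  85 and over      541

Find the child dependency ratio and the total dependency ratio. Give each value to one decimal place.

0–14: 1,270 + 1,018 = 2,288
15–64: 845 + 2,652 + 1,891 + 2,615 + 1,686 + 932 = 10,621
65+: 806 + 541 = 1,347
Youth dependency ratio = 2,288 / 10,621 × 100 = 21.5
Total dependency ratio = (2,288 + 1,347) / 10,621 × 100 = 3,635 / 10,621 × 100 = 34.2

Youth dependency ratio: 21.5
Total dependency ratio: 34.2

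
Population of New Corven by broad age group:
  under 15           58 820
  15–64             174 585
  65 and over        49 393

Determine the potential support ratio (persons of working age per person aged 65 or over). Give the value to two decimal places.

Potential support ratio = 174 585 / 49 393 = 3.53

Potential support ratio: 3.53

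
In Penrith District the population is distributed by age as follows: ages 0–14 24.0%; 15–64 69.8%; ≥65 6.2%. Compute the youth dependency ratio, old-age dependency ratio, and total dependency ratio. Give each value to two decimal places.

Youth dependency ratio = 24.0 / 69.8 × 100 = 34.38
Old-age dependency ratio = 6.2 / 69.8 × 100 = 8.88
Total dependency ratio = (24.0 + 6.2) / 69.8 × 100 = 30.2 / 69.8 × 100 = 43.27

Youth dependency ratio: 34.38
Old-age dependency ratio: 8.88
Total dependency ratio: 43.27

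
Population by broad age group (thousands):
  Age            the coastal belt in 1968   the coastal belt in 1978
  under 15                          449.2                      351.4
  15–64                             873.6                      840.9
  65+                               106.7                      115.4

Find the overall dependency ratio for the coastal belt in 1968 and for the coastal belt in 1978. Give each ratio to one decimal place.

the coastal belt in 1968: 63.6
the coastal belt in 1978: 55.5

the coastal belt in 1968: (449.2 + 106.7) / 873.6 × 100 = 555.9 / 873.6 × 100 = 63.6
the coastal belt in 1978: (351.4 + 115.4) / 840.9 × 100 = 466.8 / 840.9 × 100 = 55.5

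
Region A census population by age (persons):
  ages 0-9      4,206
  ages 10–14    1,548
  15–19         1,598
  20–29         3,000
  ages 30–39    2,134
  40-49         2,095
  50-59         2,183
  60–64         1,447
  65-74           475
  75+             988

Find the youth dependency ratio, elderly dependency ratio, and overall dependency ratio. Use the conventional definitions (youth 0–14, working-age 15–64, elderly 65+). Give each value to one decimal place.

0–14: 4,206 + 1,548 = 5,754
15–64: 1,598 + 3,000 + 2,134 + 2,095 + 2,183 + 1,447 = 12,457
65+: 475 + 988 = 1,463
Youth dependency ratio = 5,754 / 12,457 × 100 = 46.2
Old-age dependency ratio = 1,463 / 12,457 × 100 = 11.7
Total dependency ratio = (5,754 + 1,463) / 12,457 × 100 = 7,217 / 12,457 × 100 = 57.9

Youth dependency ratio: 46.2
Old-age dependency ratio: 11.7
Total dependency ratio: 57.9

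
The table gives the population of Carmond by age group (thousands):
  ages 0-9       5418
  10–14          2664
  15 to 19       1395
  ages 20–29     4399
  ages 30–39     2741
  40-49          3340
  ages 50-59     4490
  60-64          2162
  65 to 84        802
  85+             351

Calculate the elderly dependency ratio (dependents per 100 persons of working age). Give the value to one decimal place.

0–14: 5418 + 2664 = 8082
15–64: 1395 + 4399 + 2741 + 3340 + 4490 + 2162 = 18527
65+: 802 + 351 = 1153
Old-age dependency ratio = 1153 / 18527 × 100 = 6.2

Old-age dependency ratio: 6.2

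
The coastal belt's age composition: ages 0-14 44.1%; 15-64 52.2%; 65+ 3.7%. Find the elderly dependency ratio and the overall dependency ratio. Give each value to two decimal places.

Old-age dependency ratio: 7.09
Total dependency ratio: 91.57

Old-age dependency ratio = 3.7 / 52.2 × 100 = 7.09
Total dependency ratio = (44.1 + 3.7) / 52.2 × 100 = 47.8 / 52.2 × 100 = 91.57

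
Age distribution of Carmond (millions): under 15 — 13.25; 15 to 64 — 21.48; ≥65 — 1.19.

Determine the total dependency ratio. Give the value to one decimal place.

Total dependency ratio: 67.2

Total dependency ratio = (13.25 + 1.19) / 21.48 × 100 = 14.44 / 21.48 × 100 = 67.2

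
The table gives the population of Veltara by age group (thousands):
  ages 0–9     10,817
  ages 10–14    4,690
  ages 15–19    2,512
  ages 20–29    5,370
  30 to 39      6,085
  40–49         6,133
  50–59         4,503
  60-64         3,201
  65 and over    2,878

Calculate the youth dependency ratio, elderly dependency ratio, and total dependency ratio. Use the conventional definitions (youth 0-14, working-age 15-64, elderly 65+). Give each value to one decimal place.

0–14: 10,817 + 4,690 = 15,507
15–64: 2,512 + 5,370 + 6,085 + 6,133 + 4,503 + 3,201 = 27,804
65+: 2,878
Youth dependency ratio = 15,507 / 27,804 × 100 = 55.8
Old-age dependency ratio = 2,878 / 27,804 × 100 = 10.4
Total dependency ratio = (15,507 + 2,878) / 27,804 × 100 = 18,385 / 27,804 × 100 = 66.1

Youth dependency ratio: 55.8
Old-age dependency ratio: 10.4
Total dependency ratio: 66.1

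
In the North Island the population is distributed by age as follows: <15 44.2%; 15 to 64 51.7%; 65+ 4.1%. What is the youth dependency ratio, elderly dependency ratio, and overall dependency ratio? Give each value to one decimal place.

Youth dependency ratio = 44.2 / 51.7 × 100 = 85.5
Old-age dependency ratio = 4.1 / 51.7 × 100 = 7.9
Total dependency ratio = (44.2 + 4.1) / 51.7 × 100 = 48.3 / 51.7 × 100 = 93.4

Youth dependency ratio: 85.5
Old-age dependency ratio: 7.9
Total dependency ratio: 93.4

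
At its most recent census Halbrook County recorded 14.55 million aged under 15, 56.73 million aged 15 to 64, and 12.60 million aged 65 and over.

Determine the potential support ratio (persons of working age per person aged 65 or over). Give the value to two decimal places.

Potential support ratio = 56.73 / 12.60 = 4.50

Potential support ratio: 4.50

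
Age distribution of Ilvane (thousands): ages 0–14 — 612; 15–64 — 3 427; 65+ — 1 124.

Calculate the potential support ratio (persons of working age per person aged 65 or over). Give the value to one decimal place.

Potential support ratio: 3.0

Potential support ratio = 3 427 / 1 124 = 3.0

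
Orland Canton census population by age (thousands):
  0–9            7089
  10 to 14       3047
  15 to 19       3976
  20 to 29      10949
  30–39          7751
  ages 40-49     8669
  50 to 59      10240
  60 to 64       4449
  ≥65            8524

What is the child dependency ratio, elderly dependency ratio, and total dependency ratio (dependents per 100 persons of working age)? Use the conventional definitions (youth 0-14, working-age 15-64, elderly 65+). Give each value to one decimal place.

Youth dependency ratio: 22.0
Old-age dependency ratio: 18.5
Total dependency ratio: 40.5

0–14: 7089 + 3047 = 10136
15–64: 3976 + 10949 + 7751 + 8669 + 10240 + 4449 = 46034
65+: 8524
Youth dependency ratio = 10136 / 46034 × 100 = 22.0
Old-age dependency ratio = 8524 / 46034 × 100 = 18.5
Total dependency ratio = (10136 + 8524) / 46034 × 100 = 18660 / 46034 × 100 = 40.5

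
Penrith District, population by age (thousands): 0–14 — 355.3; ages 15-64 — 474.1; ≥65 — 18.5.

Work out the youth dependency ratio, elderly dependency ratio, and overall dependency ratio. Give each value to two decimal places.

Youth dependency ratio = 355.3 / 474.1 × 100 = 74.94
Old-age dependency ratio = 18.5 / 474.1 × 100 = 3.90
Total dependency ratio = (355.3 + 18.5) / 474.1 × 100 = 373.8 / 474.1 × 100 = 78.84

Youth dependency ratio: 74.94
Old-age dependency ratio: 3.90
Total dependency ratio: 78.84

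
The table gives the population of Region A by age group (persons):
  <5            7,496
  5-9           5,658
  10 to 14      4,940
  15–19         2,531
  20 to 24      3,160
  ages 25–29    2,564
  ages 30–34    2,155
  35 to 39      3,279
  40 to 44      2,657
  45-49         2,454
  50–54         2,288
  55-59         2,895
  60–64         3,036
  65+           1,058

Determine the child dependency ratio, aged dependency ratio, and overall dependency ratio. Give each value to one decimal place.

0–14: 7,496 + 5,658 + 4,940 = 18,094
15–64: 2,531 + 3,160 + 2,564 + 2,155 + 3,279 + 2,657 + 2,454 + 2,288 + 2,895 + 3,036 = 27,019
65+: 1,058
Youth dependency ratio = 18,094 / 27,019 × 100 = 67.0
Old-age dependency ratio = 1,058 / 27,019 × 100 = 3.9
Total dependency ratio = (18,094 + 1,058) / 27,019 × 100 = 19,152 / 27,019 × 100 = 70.9

Youth dependency ratio: 67.0
Old-age dependency ratio: 3.9
Total dependency ratio: 70.9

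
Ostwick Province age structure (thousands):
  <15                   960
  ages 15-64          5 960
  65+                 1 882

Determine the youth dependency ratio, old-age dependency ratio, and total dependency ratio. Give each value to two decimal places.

Youth dependency ratio: 16.11
Old-age dependency ratio: 31.58
Total dependency ratio: 47.68

Youth dependency ratio = 960 / 5 960 × 100 = 16.11
Old-age dependency ratio = 1 882 / 5 960 × 100 = 31.58
Total dependency ratio = (960 + 1 882) / 5 960 × 100 = 2 842 / 5 960 × 100 = 47.68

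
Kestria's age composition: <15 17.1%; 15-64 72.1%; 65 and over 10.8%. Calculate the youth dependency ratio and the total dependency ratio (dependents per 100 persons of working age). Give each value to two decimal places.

Youth dependency ratio: 23.72
Total dependency ratio: 38.70

Youth dependency ratio = 17.1 / 72.1 × 100 = 23.72
Total dependency ratio = (17.1 + 10.8) / 72.1 × 100 = 27.9 / 72.1 × 100 = 38.70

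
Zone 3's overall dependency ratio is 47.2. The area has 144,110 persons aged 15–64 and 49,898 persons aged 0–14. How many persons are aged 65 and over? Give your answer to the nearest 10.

Total dependency ratio = (youth + elderly) / working-age × 100
47.2 = (49,898 + E) / 144,110 × 100
⇒ 18,120

Aged 65 and over: 18,120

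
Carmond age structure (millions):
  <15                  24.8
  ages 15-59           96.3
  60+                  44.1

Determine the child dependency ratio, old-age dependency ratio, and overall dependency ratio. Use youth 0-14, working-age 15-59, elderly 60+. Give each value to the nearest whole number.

Youth dependency ratio: 26
Old-age dependency ratio: 46
Total dependency ratio: 72

Youth dependency ratio = 24.8 / 96.3 × 100 = 26
Old-age dependency ratio = 44.1 / 96.3 × 100 = 46
Total dependency ratio = (24.8 + 44.1) / 96.3 × 100 = 68.9 / 96.3 × 100 = 72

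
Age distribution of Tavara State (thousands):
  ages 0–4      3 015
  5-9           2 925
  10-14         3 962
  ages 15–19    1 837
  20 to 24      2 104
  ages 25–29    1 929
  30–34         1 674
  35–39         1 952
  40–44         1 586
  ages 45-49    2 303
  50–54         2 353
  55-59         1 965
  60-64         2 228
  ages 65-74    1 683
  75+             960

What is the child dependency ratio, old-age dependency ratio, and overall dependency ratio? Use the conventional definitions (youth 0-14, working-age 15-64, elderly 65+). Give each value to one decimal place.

0–14: 3 015 + 2 925 + 3 962 = 9 902
15–64: 1 837 + 2 104 + 1 929 + 1 674 + 1 952 + 1 586 + 2 303 + 2 353 + 1 965 + 2 228 = 19 931
65+: 1 683 + 960 = 2 643
Youth dependency ratio = 9 902 / 19 931 × 100 = 49.7
Old-age dependency ratio = 2 643 / 19 931 × 100 = 13.3
Total dependency ratio = (9 902 + 2 643) / 19 931 × 100 = 12 545 / 19 931 × 100 = 62.9

Youth dependency ratio: 49.7
Old-age dependency ratio: 13.3
Total dependency ratio: 62.9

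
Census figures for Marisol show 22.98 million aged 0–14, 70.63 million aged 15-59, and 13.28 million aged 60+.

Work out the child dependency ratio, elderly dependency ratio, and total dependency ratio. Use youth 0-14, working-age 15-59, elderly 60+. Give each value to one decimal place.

Youth dependency ratio = 22.98 / 70.63 × 100 = 32.5
Old-age dependency ratio = 13.28 / 70.63 × 100 = 18.8
Total dependency ratio = (22.98 + 13.28) / 70.63 × 100 = 36.26 / 70.63 × 100 = 51.3

Youth dependency ratio: 32.5
Old-age dependency ratio: 18.8
Total dependency ratio: 51.3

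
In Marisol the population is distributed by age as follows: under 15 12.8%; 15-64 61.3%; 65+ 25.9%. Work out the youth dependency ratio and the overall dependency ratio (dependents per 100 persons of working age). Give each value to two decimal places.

Youth dependency ratio: 20.88
Total dependency ratio: 63.13

Youth dependency ratio = 12.8 / 61.3 × 100 = 20.88
Total dependency ratio = (12.8 + 25.9) / 61.3 × 100 = 38.7 / 61.3 × 100 = 63.13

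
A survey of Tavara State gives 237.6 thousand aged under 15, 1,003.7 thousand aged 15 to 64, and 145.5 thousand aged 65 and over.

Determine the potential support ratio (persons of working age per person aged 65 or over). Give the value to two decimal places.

Potential support ratio = 1,003.7 / 145.5 = 6.90

Potential support ratio: 6.90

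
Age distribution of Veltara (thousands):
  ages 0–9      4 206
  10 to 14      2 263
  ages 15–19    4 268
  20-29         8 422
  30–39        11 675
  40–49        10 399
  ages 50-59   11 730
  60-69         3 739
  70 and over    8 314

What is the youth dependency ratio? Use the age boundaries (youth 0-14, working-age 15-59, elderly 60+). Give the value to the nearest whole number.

Youth dependency ratio: 14

0–14: 4 206 + 2 263 = 6 469
15–59: 4 268 + 8 422 + 11 675 + 10 399 + 11 730 = 46 494
60+: 3 739 + 8 314 = 12 053
Youth dependency ratio = 6 469 / 46 494 × 100 = 14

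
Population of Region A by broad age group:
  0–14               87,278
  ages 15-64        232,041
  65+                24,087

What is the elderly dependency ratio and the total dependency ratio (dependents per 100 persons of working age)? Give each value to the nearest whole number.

Old-age dependency ratio = 24,087 / 232,041 × 100 = 10
Total dependency ratio = (87,278 + 24,087) / 232,041 × 100 = 111,365 / 232,041 × 100 = 48

Old-age dependency ratio: 10
Total dependency ratio: 48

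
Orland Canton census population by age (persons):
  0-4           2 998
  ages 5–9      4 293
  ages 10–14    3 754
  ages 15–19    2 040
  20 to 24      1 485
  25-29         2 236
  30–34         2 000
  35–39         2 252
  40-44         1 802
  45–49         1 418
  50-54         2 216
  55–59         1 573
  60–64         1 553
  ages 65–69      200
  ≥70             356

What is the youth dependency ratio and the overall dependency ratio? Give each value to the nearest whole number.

0–14: 2 998 + 4 293 + 3 754 = 11 045
15–64: 2 040 + 1 485 + 2 236 + 2 000 + 2 252 + 1 802 + 1 418 + 2 216 + 1 573 + 1 553 = 18 575
65+: 200 + 356 = 556
Youth dependency ratio = 11 045 / 18 575 × 100 = 59
Total dependency ratio = (11 045 + 556) / 18 575 × 100 = 11 601 / 18 575 × 100 = 62

Youth dependency ratio: 59
Total dependency ratio: 62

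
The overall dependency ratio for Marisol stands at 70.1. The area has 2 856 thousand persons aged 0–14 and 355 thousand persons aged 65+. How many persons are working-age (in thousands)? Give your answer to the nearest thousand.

Working-age: 4 581

Total dependency ratio = (youth + elderly) / working-age × 100
70.1 = (2 856 + 355) / W × 100
⇒ 4 581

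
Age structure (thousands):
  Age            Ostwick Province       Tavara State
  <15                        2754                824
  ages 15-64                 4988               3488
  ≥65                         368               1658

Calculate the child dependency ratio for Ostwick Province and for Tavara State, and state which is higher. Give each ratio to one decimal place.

Ostwick Province: 55.2
Tavara State: 23.6
Higher: Ostwick Province

Ostwick Province: 2754 / 4988 × 100 = 55.2
Tavara State: 824 / 3488 × 100 = 23.6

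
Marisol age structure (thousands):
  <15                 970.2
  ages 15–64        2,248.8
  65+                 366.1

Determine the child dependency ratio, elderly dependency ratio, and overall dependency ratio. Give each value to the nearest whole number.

Youth dependency ratio: 43
Old-age dependency ratio: 16
Total dependency ratio: 59

Youth dependency ratio = 970.2 / 2,248.8 × 100 = 43
Old-age dependency ratio = 366.1 / 2,248.8 × 100 = 16
Total dependency ratio = (970.2 + 366.1) / 2,248.8 × 100 = 1,336.3 / 2,248.8 × 100 = 59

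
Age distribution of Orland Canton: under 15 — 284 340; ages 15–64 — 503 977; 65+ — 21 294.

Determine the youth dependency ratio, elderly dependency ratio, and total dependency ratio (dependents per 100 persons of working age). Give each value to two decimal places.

Youth dependency ratio: 56.42
Old-age dependency ratio: 4.23
Total dependency ratio: 60.64

Youth dependency ratio = 284 340 / 503 977 × 100 = 56.42
Old-age dependency ratio = 21 294 / 503 977 × 100 = 4.23
Total dependency ratio = (284 340 + 21 294) / 503 977 × 100 = 305 634 / 503 977 × 100 = 60.64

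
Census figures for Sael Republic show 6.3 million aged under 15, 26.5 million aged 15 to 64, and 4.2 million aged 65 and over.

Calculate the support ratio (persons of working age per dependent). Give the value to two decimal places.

Support ratio: 2.52

Support ratio = 26.5 / (6.3 + 4.2) = 26.5 / 10.5 = 2.52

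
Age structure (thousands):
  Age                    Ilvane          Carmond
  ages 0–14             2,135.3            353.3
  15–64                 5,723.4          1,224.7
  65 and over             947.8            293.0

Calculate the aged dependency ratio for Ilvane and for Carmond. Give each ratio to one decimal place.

Ilvane: 947.8 / 5,723.4 × 100 = 16.6
Carmond: 293.0 / 1,224.7 × 100 = 23.9

Ilvane: 16.6
Carmond: 23.9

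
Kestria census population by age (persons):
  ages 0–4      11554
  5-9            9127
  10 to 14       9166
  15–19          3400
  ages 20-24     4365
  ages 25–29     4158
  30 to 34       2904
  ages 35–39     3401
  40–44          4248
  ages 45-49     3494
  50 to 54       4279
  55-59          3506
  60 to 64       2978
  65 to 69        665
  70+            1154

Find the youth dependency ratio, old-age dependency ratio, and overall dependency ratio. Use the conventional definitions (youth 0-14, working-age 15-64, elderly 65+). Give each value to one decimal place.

0–14: 11554 + 9127 + 9166 = 29847
15–64: 3400 + 4365 + 4158 + 2904 + 3401 + 4248 + 3494 + 4279 + 3506 + 2978 = 36733
65+: 665 + 1154 = 1819
Youth dependency ratio = 29847 / 36733 × 100 = 81.3
Old-age dependency ratio = 1819 / 36733 × 100 = 5.0
Total dependency ratio = (29847 + 1819) / 36733 × 100 = 31666 / 36733 × 100 = 86.2

Youth dependency ratio: 81.3
Old-age dependency ratio: 5.0
Total dependency ratio: 86.2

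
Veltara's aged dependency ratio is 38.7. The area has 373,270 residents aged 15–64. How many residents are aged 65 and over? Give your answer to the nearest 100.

Old-age dependency ratio = elderly / working-age × 100
38.7 = E / 373,270 × 100
⇒ 144,500

Aged 65 and over: 144,500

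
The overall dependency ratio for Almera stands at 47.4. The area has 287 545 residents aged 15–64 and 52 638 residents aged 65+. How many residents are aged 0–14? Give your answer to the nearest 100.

Total dependency ratio = (youth + elderly) / working-age × 100
47.4 = (Y + 52 638) / 287 545 × 100
⇒ 83 700

Aged 0–14: 83 700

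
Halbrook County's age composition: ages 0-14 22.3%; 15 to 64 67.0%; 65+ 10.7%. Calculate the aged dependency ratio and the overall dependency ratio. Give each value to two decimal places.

Old-age dependency ratio: 15.97
Total dependency ratio: 49.25

Old-age dependency ratio = 10.7 / 67.0 × 100 = 15.97
Total dependency ratio = (22.3 + 10.7) / 67.0 × 100 = 33.0 / 67.0 × 100 = 49.25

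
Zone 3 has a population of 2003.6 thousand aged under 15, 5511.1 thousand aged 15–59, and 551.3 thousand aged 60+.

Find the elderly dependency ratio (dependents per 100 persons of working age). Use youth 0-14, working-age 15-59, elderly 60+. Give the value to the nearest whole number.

Old-age dependency ratio = 551.3 / 5511.1 × 100 = 10

Old-age dependency ratio: 10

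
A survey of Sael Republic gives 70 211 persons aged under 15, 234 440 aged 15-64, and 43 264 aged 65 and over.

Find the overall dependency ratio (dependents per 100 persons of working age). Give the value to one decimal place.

Total dependency ratio: 48.4

Total dependency ratio = (70 211 + 43 264) / 234 440 × 100 = 113 475 / 234 440 × 100 = 48.4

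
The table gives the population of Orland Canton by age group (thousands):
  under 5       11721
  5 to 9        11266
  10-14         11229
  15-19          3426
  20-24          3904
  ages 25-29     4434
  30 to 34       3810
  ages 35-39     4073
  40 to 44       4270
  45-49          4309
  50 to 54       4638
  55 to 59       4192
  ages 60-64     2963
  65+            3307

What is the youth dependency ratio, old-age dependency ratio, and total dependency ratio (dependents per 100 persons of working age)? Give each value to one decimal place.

Youth dependency ratio: 85.5
Old-age dependency ratio: 8.3
Total dependency ratio: 93.8

0–14: 11721 + 11266 + 11229 = 34216
15–64: 3426 + 3904 + 4434 + 3810 + 4073 + 4270 + 4309 + 4638 + 4192 + 2963 = 40019
65+: 3307
Youth dependency ratio = 34216 / 40019 × 100 = 85.5
Old-age dependency ratio = 3307 / 40019 × 100 = 8.3
Total dependency ratio = (34216 + 3307) / 40019 × 100 = 37523 / 40019 × 100 = 93.8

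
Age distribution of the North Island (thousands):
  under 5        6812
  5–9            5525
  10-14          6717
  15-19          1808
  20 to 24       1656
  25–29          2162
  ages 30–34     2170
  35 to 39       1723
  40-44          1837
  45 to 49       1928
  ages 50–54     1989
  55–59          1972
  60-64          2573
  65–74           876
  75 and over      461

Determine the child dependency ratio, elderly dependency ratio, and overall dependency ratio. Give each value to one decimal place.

0–14: 6812 + 5525 + 6717 = 19054
15–64: 1808 + 1656 + 2162 + 2170 + 1723 + 1837 + 1928 + 1989 + 1972 + 2573 = 19818
65+: 876 + 461 = 1337
Youth dependency ratio = 19054 / 19818 × 100 = 96.1
Old-age dependency ratio = 1337 / 19818 × 100 = 6.7
Total dependency ratio = (19054 + 1337) / 19818 × 100 = 20391 / 19818 × 100 = 102.9

Youth dependency ratio: 96.1
Old-age dependency ratio: 6.7
Total dependency ratio: 102.9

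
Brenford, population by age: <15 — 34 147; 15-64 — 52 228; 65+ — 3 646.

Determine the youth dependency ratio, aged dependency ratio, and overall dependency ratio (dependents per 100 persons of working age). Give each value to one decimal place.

Youth dependency ratio = 34 147 / 52 228 × 100 = 65.4
Old-age dependency ratio = 3 646 / 52 228 × 100 = 7.0
Total dependency ratio = (34 147 + 3 646) / 52 228 × 100 = 37 793 / 52 228 × 100 = 72.4

Youth dependency ratio: 65.4
Old-age dependency ratio: 7.0
Total dependency ratio: 72.4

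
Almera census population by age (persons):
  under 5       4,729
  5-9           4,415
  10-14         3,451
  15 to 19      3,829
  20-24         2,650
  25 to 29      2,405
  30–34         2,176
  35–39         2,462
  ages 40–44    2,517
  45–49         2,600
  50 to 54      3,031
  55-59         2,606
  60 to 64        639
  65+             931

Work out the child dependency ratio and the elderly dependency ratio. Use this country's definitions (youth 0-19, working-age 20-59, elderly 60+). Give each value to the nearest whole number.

Youth dependency ratio: 80
Old-age dependency ratio: 8

0–19: 4,729 + 4,415 + 3,451 + 3,829 = 16,424
20–59: 2,650 + 2,405 + 2,176 + 2,462 + 2,517 + 2,600 + 3,031 + 2,606 = 20,447
60+: 639 + 931 = 1,570
Youth dependency ratio = 16,424 / 20,447 × 100 = 80
Old-age dependency ratio = 1,570 / 20,447 × 100 = 8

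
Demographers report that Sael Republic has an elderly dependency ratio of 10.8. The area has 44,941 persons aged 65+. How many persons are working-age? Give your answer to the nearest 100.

Old-age dependency ratio = elderly / working-age × 100
10.8 = 44,941 / W × 100
⇒ 416,100

Working-age: 416,100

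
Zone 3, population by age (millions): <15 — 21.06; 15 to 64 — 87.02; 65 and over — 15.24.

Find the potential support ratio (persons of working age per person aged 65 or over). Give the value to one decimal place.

Potential support ratio: 5.7

Potential support ratio = 87.02 / 15.24 = 5.7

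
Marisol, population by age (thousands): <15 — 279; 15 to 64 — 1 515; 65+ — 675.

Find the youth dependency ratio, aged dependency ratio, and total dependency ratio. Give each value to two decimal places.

Youth dependency ratio: 18.42
Old-age dependency ratio: 44.55
Total dependency ratio: 62.97

Youth dependency ratio = 279 / 1 515 × 100 = 18.42
Old-age dependency ratio = 675 / 1 515 × 100 = 44.55
Total dependency ratio = (279 + 675) / 1 515 × 100 = 954 / 1 515 × 100 = 62.97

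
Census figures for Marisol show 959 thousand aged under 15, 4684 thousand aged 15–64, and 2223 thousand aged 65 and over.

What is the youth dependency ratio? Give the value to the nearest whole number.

Youth dependency ratio = 959 / 4684 × 100 = 20

Youth dependency ratio: 20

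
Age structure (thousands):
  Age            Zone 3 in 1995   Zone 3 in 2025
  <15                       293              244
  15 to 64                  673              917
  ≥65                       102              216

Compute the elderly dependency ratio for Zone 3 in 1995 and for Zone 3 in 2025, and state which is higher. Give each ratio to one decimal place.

Zone 3 in 1995: 15.2
Zone 3 in 2025: 23.6
Higher: Zone 3 in 2025

Zone 3 in 1995: 102 / 673 × 100 = 15.2
Zone 3 in 2025: 216 / 917 × 100 = 23.6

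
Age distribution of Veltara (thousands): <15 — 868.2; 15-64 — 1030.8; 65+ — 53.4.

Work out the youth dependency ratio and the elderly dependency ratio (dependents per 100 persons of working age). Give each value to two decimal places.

Youth dependency ratio = 868.2 / 1030.8 × 100 = 84.23
Old-age dependency ratio = 53.4 / 1030.8 × 100 = 5.18

Youth dependency ratio: 84.23
Old-age dependency ratio: 5.18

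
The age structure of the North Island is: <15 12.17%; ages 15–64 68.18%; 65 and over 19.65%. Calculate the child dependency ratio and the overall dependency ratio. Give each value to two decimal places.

Youth dependency ratio: 17.85
Total dependency ratio: 46.67

Youth dependency ratio = 12.17 / 68.18 × 100 = 17.85
Total dependency ratio = (12.17 + 19.65) / 68.18 × 100 = 31.82 / 68.18 × 100 = 46.67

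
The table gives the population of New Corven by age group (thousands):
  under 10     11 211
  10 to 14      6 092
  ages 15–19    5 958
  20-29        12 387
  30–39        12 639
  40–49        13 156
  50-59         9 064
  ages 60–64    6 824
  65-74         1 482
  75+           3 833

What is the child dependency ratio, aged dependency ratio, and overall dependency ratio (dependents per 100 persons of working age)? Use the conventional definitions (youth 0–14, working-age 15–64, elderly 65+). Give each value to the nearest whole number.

0–14: 11 211 + 6 092 = 17 303
15–64: 5 958 + 12 387 + 12 639 + 13 156 + 9 064 + 6 824 = 60 028
65+: 1 482 + 3 833 = 5 315
Youth dependency ratio = 17 303 / 60 028 × 100 = 29
Old-age dependency ratio = 5 315 / 60 028 × 100 = 9
Total dependency ratio = (17 303 + 5 315) / 60 028 × 100 = 22 618 / 60 028 × 100 = 38

Youth dependency ratio: 29
Old-age dependency ratio: 9
Total dependency ratio: 38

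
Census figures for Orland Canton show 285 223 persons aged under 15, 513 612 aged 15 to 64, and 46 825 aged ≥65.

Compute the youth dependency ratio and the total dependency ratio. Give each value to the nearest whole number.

Youth dependency ratio = 285 223 / 513 612 × 100 = 56
Total dependency ratio = (285 223 + 46 825) / 513 612 × 100 = 332 048 / 513 612 × 100 = 65

Youth dependency ratio: 56
Total dependency ratio: 65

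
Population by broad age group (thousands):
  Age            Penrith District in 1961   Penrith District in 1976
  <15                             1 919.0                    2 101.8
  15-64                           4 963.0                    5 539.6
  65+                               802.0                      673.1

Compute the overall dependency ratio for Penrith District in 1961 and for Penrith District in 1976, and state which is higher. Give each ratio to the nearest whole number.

Penrith District in 1961: (1 919.0 + 802.0) / 4 963.0 × 100 = 2 721.0 / 4 963.0 × 100 = 55
Penrith District in 1976: (2 101.8 + 673.1) / 5 539.6 × 100 = 2 774.9 / 5 539.6 × 100 = 50

Penrith District in 1961: 55
Penrith District in 1976: 50
Higher: Penrith District in 1961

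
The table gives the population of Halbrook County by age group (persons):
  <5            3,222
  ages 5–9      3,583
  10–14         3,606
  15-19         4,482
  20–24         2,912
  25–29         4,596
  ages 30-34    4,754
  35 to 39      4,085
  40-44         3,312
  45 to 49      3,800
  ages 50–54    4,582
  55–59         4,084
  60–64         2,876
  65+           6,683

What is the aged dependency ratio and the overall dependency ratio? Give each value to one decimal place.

0–14: 3,222 + 3,583 + 3,606 = 10,411
15–64: 4,482 + 2,912 + 4,596 + 4,754 + 4,085 + 3,312 + 3,800 + 4,582 + 4,084 + 2,876 = 39,483
65+: 6,683
Old-age dependency ratio = 6,683 / 39,483 × 100 = 16.9
Total dependency ratio = (10,411 + 6,683) / 39,483 × 100 = 17,094 / 39,483 × 100 = 43.3

Old-age dependency ratio: 16.9
Total dependency ratio: 43.3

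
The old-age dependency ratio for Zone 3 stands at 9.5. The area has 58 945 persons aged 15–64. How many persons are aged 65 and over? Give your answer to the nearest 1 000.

Aged 65 and over: 6 000

Old-age dependency ratio = elderly / working-age × 100
9.5 = E / 58 945 × 100
⇒ 6 000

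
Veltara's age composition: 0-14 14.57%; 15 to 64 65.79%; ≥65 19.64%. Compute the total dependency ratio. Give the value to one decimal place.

Total dependency ratio: 52.0

Total dependency ratio = (14.57 + 19.64) / 65.79 × 100 = 34.21 / 65.79 × 100 = 52.0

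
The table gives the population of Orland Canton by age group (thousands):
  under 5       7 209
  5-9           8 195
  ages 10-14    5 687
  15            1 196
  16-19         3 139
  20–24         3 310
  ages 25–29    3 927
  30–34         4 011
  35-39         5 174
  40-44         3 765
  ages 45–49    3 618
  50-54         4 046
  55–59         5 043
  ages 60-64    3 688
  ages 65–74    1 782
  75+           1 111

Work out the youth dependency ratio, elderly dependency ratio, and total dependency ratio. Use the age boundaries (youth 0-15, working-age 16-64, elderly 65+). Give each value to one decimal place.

0–15: 7 209 + 8 195 + 5 687 + 1 196 = 22 287
16–64: 3 139 + 3 310 + 3 927 + 4 011 + 5 174 + 3 765 + 3 618 + 4 046 + 5 043 + 3 688 = 39 721
65+: 1 782 + 1 111 = 2 893
Youth dependency ratio = 22 287 / 39 721 × 100 = 56.1
Old-age dependency ratio = 2 893 / 39 721 × 100 = 7.3
Total dependency ratio = (22 287 + 2 893) / 39 721 × 100 = 25 180 / 39 721 × 100 = 63.4

Youth dependency ratio: 56.1
Old-age dependency ratio: 7.3
Total dependency ratio: 63.4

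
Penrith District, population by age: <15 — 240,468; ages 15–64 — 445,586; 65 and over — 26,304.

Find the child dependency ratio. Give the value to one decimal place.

Youth dependency ratio: 54.0

Youth dependency ratio = 240,468 / 445,586 × 100 = 54.0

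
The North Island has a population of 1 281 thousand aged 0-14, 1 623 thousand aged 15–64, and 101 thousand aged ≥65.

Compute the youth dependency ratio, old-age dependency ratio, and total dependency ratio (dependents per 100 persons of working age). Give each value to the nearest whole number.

Youth dependency ratio: 79
Old-age dependency ratio: 6
Total dependency ratio: 85

Youth dependency ratio = 1 281 / 1 623 × 100 = 79
Old-age dependency ratio = 101 / 1 623 × 100 = 6
Total dependency ratio = (1 281 + 101) / 1 623 × 100 = 1 382 / 1 623 × 100 = 85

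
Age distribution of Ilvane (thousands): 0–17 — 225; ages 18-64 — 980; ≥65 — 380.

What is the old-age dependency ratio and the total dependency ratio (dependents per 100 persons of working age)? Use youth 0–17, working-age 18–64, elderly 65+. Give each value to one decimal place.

Old-age dependency ratio: 38.8
Total dependency ratio: 61.7

Old-age dependency ratio = 380 / 980 × 100 = 38.8
Total dependency ratio = (225 + 380) / 980 × 100 = 605 / 980 × 100 = 61.7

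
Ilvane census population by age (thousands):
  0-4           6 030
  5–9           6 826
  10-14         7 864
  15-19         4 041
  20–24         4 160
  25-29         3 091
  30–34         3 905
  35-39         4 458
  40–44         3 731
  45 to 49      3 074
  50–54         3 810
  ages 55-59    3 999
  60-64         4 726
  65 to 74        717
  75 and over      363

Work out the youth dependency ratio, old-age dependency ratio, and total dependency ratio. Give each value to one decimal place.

0–14: 6 030 + 6 826 + 7 864 = 20 720
15–64: 4 041 + 4 160 + 3 091 + 3 905 + 4 458 + 3 731 + 3 074 + 3 810 + 3 999 + 4 726 = 38 995
65+: 717 + 363 = 1 080
Youth dependency ratio = 20 720 / 38 995 × 100 = 53.1
Old-age dependency ratio = 1 080 / 38 995 × 100 = 2.8
Total dependency ratio = (20 720 + 1 080) / 38 995 × 100 = 21 800 / 38 995 × 100 = 55.9

Youth dependency ratio: 53.1
Old-age dependency ratio: 2.8
Total dependency ratio: 55.9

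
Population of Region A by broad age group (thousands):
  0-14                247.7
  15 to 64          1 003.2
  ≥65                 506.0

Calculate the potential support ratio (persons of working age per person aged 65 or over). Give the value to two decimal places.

Potential support ratio: 1.98

Potential support ratio = 1 003.2 / 506.0 = 1.98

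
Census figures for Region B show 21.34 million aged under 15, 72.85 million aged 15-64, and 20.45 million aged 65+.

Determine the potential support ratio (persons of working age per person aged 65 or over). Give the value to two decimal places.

Potential support ratio = 72.85 / 20.45 = 3.56

Potential support ratio: 3.56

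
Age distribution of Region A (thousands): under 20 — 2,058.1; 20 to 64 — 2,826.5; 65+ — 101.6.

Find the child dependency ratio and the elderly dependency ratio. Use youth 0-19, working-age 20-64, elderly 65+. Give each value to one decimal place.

Youth dependency ratio: 72.8
Old-age dependency ratio: 3.6

Youth dependency ratio = 2,058.1 / 2,826.5 × 100 = 72.8
Old-age dependency ratio = 101.6 / 2,826.5 × 100 = 3.6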